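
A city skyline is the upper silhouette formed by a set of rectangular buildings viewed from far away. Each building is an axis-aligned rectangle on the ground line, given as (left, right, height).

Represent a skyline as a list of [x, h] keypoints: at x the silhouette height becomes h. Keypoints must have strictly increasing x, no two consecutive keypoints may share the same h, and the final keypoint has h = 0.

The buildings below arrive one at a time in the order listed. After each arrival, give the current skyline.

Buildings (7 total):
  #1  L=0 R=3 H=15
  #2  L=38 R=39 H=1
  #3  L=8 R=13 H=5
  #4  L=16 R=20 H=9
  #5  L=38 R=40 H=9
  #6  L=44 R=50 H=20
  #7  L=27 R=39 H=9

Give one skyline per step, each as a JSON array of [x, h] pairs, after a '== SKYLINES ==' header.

== SKYLINES ==
[[0,15],[3,0]]
[[0,15],[3,0],[38,1],[39,0]]
[[0,15],[3,0],[8,5],[13,0],[38,1],[39,0]]
[[0,15],[3,0],[8,5],[13,0],[16,9],[20,0],[38,1],[39,0]]
[[0,15],[3,0],[8,5],[13,0],[16,9],[20,0],[38,9],[40,0]]
[[0,15],[3,0],[8,5],[13,0],[16,9],[20,0],[38,9],[40,0],[44,20],[50,0]]
[[0,15],[3,0],[8,5],[13,0],[16,9],[20,0],[27,9],[40,0],[44,20],[50,0]]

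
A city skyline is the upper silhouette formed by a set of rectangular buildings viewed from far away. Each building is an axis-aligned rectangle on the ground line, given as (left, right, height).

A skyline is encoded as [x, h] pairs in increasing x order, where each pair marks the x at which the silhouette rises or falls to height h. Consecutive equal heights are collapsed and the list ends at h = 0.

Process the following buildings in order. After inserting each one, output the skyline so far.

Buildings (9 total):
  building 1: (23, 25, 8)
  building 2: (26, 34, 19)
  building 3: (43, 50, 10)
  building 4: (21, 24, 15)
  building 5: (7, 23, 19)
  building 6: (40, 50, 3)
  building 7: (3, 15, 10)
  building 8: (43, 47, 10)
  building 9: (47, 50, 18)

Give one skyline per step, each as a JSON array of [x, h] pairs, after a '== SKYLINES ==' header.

== SKYLINES ==
[[23,8],[25,0]]
[[23,8],[25,0],[26,19],[34,0]]
[[23,8],[25,0],[26,19],[34,0],[43,10],[50,0]]
[[21,15],[24,8],[25,0],[26,19],[34,0],[43,10],[50,0]]
[[7,19],[23,15],[24,8],[25,0],[26,19],[34,0],[43,10],[50,0]]
[[7,19],[23,15],[24,8],[25,0],[26,19],[34,0],[40,3],[43,10],[50,0]]
[[3,10],[7,19],[23,15],[24,8],[25,0],[26,19],[34,0],[40,3],[43,10],[50,0]]
[[3,10],[7,19],[23,15],[24,8],[25,0],[26,19],[34,0],[40,3],[43,10],[50,0]]
[[3,10],[7,19],[23,15],[24,8],[25,0],[26,19],[34,0],[40,3],[43,10],[47,18],[50,0]]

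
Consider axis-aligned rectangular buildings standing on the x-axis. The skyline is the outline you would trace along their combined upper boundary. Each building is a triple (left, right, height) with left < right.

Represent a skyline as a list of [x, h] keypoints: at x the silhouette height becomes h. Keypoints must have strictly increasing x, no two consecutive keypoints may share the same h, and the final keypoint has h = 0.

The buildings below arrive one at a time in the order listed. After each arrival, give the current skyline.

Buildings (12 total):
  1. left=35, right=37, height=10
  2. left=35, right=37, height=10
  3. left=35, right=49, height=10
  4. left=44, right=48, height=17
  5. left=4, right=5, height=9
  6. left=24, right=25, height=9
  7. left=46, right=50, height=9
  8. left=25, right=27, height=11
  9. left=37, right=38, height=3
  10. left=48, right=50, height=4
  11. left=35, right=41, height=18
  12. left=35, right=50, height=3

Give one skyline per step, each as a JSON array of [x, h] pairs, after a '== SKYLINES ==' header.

== SKYLINES ==
[[35,10],[37,0]]
[[35,10],[37,0]]
[[35,10],[49,0]]
[[35,10],[44,17],[48,10],[49,0]]
[[4,9],[5,0],[35,10],[44,17],[48,10],[49,0]]
[[4,9],[5,0],[24,9],[25,0],[35,10],[44,17],[48,10],[49,0]]
[[4,9],[5,0],[24,9],[25,0],[35,10],[44,17],[48,10],[49,9],[50,0]]
[[4,9],[5,0],[24,9],[25,11],[27,0],[35,10],[44,17],[48,10],[49,9],[50,0]]
[[4,9],[5,0],[24,9],[25,11],[27,0],[35,10],[44,17],[48,10],[49,9],[50,0]]
[[4,9],[5,0],[24,9],[25,11],[27,0],[35,10],[44,17],[48,10],[49,9],[50,0]]
[[4,9],[5,0],[24,9],[25,11],[27,0],[35,18],[41,10],[44,17],[48,10],[49,9],[50,0]]
[[4,9],[5,0],[24,9],[25,11],[27,0],[35,18],[41,10],[44,17],[48,10],[49,9],[50,0]]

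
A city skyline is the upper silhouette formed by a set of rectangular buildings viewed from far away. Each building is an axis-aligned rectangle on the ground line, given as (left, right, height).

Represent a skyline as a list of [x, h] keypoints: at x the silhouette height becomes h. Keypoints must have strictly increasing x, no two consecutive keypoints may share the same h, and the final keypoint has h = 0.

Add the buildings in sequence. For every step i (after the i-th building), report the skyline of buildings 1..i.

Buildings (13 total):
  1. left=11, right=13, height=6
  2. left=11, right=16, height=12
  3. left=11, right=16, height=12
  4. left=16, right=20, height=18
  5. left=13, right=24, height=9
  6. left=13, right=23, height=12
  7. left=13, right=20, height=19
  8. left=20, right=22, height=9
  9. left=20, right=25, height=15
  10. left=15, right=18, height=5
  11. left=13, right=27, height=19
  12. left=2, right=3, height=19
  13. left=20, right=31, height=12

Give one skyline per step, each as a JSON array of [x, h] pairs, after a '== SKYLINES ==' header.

== SKYLINES ==
[[11,6],[13,0]]
[[11,12],[16,0]]
[[11,12],[16,0]]
[[11,12],[16,18],[20,0]]
[[11,12],[16,18],[20,9],[24,0]]
[[11,12],[16,18],[20,12],[23,9],[24,0]]
[[11,12],[13,19],[20,12],[23,9],[24,0]]
[[11,12],[13,19],[20,12],[23,9],[24,0]]
[[11,12],[13,19],[20,15],[25,0]]
[[11,12],[13,19],[20,15],[25,0]]
[[11,12],[13,19],[27,0]]
[[2,19],[3,0],[11,12],[13,19],[27,0]]
[[2,19],[3,0],[11,12],[13,19],[27,12],[31,0]]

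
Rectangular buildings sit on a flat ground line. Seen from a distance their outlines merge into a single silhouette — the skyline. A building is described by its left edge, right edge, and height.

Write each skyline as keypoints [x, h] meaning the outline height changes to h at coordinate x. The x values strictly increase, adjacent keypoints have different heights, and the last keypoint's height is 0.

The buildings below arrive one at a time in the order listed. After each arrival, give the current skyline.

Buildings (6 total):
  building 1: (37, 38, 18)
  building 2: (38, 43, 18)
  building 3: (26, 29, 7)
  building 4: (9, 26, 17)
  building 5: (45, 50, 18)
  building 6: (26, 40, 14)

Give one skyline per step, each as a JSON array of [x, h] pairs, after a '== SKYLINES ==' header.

== SKYLINES ==
[[37,18],[38,0]]
[[37,18],[43,0]]
[[26,7],[29,0],[37,18],[43,0]]
[[9,17],[26,7],[29,0],[37,18],[43,0]]
[[9,17],[26,7],[29,0],[37,18],[43,0],[45,18],[50,0]]
[[9,17],[26,14],[37,18],[43,0],[45,18],[50,0]]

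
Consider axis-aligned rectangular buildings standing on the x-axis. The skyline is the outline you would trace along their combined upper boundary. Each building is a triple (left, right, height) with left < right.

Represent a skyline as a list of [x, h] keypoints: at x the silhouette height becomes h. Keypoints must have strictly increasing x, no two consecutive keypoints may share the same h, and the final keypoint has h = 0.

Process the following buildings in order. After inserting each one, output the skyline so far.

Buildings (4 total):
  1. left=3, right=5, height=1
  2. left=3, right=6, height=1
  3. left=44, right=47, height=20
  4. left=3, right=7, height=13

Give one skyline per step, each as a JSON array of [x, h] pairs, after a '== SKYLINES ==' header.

== SKYLINES ==
[[3,1],[5,0]]
[[3,1],[6,0]]
[[3,1],[6,0],[44,20],[47,0]]
[[3,13],[7,0],[44,20],[47,0]]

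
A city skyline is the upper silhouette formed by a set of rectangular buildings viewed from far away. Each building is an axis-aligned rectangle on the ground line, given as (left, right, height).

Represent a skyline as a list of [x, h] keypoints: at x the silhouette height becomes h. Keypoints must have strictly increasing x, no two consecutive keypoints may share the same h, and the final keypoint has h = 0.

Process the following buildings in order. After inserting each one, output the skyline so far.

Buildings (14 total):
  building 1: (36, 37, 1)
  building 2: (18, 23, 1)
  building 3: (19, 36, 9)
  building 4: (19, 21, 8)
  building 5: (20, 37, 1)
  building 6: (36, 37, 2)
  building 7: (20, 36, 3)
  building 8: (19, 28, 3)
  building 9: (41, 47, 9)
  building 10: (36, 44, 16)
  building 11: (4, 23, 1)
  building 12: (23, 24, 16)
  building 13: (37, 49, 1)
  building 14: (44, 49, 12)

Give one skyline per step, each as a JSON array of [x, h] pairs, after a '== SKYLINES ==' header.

== SKYLINES ==
[[36,1],[37,0]]
[[18,1],[23,0],[36,1],[37,0]]
[[18,1],[19,9],[36,1],[37,0]]
[[18,1],[19,9],[36,1],[37,0]]
[[18,1],[19,9],[36,1],[37,0]]
[[18,1],[19,9],[36,2],[37,0]]
[[18,1],[19,9],[36,2],[37,0]]
[[18,1],[19,9],[36,2],[37,0]]
[[18,1],[19,9],[36,2],[37,0],[41,9],[47,0]]
[[18,1],[19,9],[36,16],[44,9],[47,0]]
[[4,1],[19,9],[36,16],[44,9],[47,0]]
[[4,1],[19,9],[23,16],[24,9],[36,16],[44,9],[47,0]]
[[4,1],[19,9],[23,16],[24,9],[36,16],[44,9],[47,1],[49,0]]
[[4,1],[19,9],[23,16],[24,9],[36,16],[44,12],[49,0]]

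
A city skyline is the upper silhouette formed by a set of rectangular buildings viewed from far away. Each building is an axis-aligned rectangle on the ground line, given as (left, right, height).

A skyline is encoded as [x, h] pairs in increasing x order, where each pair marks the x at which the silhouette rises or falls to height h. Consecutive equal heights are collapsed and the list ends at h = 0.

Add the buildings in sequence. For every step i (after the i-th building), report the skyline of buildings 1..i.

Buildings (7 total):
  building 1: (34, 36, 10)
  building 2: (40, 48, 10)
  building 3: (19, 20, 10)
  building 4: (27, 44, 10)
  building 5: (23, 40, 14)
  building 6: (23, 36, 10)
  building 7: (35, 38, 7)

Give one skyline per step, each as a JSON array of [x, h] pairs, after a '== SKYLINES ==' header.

== SKYLINES ==
[[34,10],[36,0]]
[[34,10],[36,0],[40,10],[48,0]]
[[19,10],[20,0],[34,10],[36,0],[40,10],[48,0]]
[[19,10],[20,0],[27,10],[48,0]]
[[19,10],[20,0],[23,14],[40,10],[48,0]]
[[19,10],[20,0],[23,14],[40,10],[48,0]]
[[19,10],[20,0],[23,14],[40,10],[48,0]]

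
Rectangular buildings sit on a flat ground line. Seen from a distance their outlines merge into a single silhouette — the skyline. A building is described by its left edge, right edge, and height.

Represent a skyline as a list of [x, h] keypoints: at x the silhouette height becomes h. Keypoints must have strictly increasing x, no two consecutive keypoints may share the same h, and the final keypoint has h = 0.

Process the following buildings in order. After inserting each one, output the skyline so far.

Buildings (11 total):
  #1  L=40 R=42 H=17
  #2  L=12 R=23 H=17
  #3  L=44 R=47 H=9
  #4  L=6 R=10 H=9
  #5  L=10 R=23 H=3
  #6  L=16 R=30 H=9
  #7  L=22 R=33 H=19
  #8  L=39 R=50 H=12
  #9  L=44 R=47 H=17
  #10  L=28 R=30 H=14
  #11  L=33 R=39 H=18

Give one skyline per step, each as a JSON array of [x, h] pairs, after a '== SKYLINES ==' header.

== SKYLINES ==
[[40,17],[42,0]]
[[12,17],[23,0],[40,17],[42,0]]
[[12,17],[23,0],[40,17],[42,0],[44,9],[47,0]]
[[6,9],[10,0],[12,17],[23,0],[40,17],[42,0],[44,9],[47,0]]
[[6,9],[10,3],[12,17],[23,0],[40,17],[42,0],[44,9],[47,0]]
[[6,9],[10,3],[12,17],[23,9],[30,0],[40,17],[42,0],[44,9],[47,0]]
[[6,9],[10,3],[12,17],[22,19],[33,0],[40,17],[42,0],[44,9],[47,0]]
[[6,9],[10,3],[12,17],[22,19],[33,0],[39,12],[40,17],[42,12],[50,0]]
[[6,9],[10,3],[12,17],[22,19],[33,0],[39,12],[40,17],[42,12],[44,17],[47,12],[50,0]]
[[6,9],[10,3],[12,17],[22,19],[33,0],[39,12],[40,17],[42,12],[44,17],[47,12],[50,0]]
[[6,9],[10,3],[12,17],[22,19],[33,18],[39,12],[40,17],[42,12],[44,17],[47,12],[50,0]]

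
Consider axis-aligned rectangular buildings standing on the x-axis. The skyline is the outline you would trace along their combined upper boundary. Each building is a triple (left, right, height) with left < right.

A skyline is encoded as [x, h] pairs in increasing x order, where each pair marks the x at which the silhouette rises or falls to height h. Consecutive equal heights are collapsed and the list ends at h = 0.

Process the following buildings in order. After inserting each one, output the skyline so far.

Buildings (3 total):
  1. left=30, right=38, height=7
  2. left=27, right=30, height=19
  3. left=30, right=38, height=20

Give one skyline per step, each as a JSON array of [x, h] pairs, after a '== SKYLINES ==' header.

== SKYLINES ==
[[30,7],[38,0]]
[[27,19],[30,7],[38,0]]
[[27,19],[30,20],[38,0]]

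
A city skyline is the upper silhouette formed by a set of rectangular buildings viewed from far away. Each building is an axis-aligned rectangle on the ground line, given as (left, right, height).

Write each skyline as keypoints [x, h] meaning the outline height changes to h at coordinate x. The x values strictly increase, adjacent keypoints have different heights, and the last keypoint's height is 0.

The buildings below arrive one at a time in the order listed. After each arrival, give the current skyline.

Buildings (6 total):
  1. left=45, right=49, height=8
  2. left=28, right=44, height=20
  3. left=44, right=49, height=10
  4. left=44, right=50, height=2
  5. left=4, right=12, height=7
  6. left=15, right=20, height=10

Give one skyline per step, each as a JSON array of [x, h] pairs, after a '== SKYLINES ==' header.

== SKYLINES ==
[[45,8],[49,0]]
[[28,20],[44,0],[45,8],[49,0]]
[[28,20],[44,10],[49,0]]
[[28,20],[44,10],[49,2],[50,0]]
[[4,7],[12,0],[28,20],[44,10],[49,2],[50,0]]
[[4,7],[12,0],[15,10],[20,0],[28,20],[44,10],[49,2],[50,0]]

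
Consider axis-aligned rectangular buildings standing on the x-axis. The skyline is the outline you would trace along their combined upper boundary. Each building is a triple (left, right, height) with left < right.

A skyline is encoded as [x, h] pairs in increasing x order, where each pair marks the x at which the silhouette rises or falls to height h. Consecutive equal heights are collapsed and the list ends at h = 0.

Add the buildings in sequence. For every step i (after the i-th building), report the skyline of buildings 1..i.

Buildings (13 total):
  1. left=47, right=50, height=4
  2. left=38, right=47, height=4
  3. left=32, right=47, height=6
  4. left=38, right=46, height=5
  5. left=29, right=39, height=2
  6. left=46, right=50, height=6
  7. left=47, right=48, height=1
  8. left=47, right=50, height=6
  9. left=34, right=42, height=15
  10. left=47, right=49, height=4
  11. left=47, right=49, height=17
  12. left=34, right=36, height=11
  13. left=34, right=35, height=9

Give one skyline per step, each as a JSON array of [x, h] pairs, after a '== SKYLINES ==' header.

== SKYLINES ==
[[47,4],[50,0]]
[[38,4],[50,0]]
[[32,6],[47,4],[50,0]]
[[32,6],[47,4],[50,0]]
[[29,2],[32,6],[47,4],[50,0]]
[[29,2],[32,6],[50,0]]
[[29,2],[32,6],[50,0]]
[[29,2],[32,6],[50,0]]
[[29,2],[32,6],[34,15],[42,6],[50,0]]
[[29,2],[32,6],[34,15],[42,6],[50,0]]
[[29,2],[32,6],[34,15],[42,6],[47,17],[49,6],[50,0]]
[[29,2],[32,6],[34,15],[42,6],[47,17],[49,6],[50,0]]
[[29,2],[32,6],[34,15],[42,6],[47,17],[49,6],[50,0]]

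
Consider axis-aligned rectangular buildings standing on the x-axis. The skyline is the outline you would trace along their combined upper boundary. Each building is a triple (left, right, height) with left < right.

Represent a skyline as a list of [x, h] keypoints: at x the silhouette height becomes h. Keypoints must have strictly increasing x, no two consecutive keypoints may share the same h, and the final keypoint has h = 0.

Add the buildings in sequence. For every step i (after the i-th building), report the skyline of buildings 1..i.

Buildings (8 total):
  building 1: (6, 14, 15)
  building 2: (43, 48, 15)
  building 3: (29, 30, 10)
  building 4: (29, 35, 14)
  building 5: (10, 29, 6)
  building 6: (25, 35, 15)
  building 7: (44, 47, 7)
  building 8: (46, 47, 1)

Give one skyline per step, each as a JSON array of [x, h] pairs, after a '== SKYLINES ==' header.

== SKYLINES ==
[[6,15],[14,0]]
[[6,15],[14,0],[43,15],[48,0]]
[[6,15],[14,0],[29,10],[30,0],[43,15],[48,0]]
[[6,15],[14,0],[29,14],[35,0],[43,15],[48,0]]
[[6,15],[14,6],[29,14],[35,0],[43,15],[48,0]]
[[6,15],[14,6],[25,15],[35,0],[43,15],[48,0]]
[[6,15],[14,6],[25,15],[35,0],[43,15],[48,0]]
[[6,15],[14,6],[25,15],[35,0],[43,15],[48,0]]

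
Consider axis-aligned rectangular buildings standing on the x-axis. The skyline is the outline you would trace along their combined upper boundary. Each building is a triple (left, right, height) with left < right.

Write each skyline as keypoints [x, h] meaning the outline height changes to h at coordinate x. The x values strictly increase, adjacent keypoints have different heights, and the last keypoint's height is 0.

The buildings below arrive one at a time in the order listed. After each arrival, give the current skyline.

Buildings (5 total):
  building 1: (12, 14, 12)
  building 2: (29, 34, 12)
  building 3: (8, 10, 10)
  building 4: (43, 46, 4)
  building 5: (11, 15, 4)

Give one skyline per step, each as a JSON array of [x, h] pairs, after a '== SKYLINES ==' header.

== SKYLINES ==
[[12,12],[14,0]]
[[12,12],[14,0],[29,12],[34,0]]
[[8,10],[10,0],[12,12],[14,0],[29,12],[34,0]]
[[8,10],[10,0],[12,12],[14,0],[29,12],[34,0],[43,4],[46,0]]
[[8,10],[10,0],[11,4],[12,12],[14,4],[15,0],[29,12],[34,0],[43,4],[46,0]]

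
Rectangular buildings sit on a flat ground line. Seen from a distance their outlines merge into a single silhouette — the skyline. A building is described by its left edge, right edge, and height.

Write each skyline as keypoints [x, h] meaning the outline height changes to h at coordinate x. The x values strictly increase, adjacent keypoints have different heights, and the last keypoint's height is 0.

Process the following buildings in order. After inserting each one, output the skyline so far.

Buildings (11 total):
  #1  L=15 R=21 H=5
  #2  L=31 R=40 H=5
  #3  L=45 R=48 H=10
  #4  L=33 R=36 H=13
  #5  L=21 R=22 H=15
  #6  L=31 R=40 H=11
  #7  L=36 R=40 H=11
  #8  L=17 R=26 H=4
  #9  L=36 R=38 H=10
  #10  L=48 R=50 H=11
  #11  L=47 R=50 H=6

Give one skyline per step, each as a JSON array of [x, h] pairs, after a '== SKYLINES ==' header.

== SKYLINES ==
[[15,5],[21,0]]
[[15,5],[21,0],[31,5],[40,0]]
[[15,5],[21,0],[31,5],[40,0],[45,10],[48,0]]
[[15,5],[21,0],[31,5],[33,13],[36,5],[40,0],[45,10],[48,0]]
[[15,5],[21,15],[22,0],[31,5],[33,13],[36,5],[40,0],[45,10],[48,0]]
[[15,5],[21,15],[22,0],[31,11],[33,13],[36,11],[40,0],[45,10],[48,0]]
[[15,5],[21,15],[22,0],[31,11],[33,13],[36,11],[40,0],[45,10],[48,0]]
[[15,5],[21,15],[22,4],[26,0],[31,11],[33,13],[36,11],[40,0],[45,10],[48,0]]
[[15,5],[21,15],[22,4],[26,0],[31,11],[33,13],[36,11],[40,0],[45,10],[48,0]]
[[15,5],[21,15],[22,4],[26,0],[31,11],[33,13],[36,11],[40,0],[45,10],[48,11],[50,0]]
[[15,5],[21,15],[22,4],[26,0],[31,11],[33,13],[36,11],[40,0],[45,10],[48,11],[50,0]]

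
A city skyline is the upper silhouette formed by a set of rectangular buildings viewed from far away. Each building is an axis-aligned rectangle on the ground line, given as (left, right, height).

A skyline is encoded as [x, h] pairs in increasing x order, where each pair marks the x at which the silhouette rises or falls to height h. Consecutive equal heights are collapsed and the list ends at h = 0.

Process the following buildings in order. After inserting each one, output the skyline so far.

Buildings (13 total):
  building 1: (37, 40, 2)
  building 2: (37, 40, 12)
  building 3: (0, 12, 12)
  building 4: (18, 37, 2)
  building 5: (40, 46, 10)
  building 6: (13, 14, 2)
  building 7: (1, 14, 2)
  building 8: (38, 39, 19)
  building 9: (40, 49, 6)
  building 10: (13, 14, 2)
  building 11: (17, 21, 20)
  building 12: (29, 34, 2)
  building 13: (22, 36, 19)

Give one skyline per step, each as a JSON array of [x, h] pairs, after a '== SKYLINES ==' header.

== SKYLINES ==
[[37,2],[40,0]]
[[37,12],[40,0]]
[[0,12],[12,0],[37,12],[40,0]]
[[0,12],[12,0],[18,2],[37,12],[40,0]]
[[0,12],[12,0],[18,2],[37,12],[40,10],[46,0]]
[[0,12],[12,0],[13,2],[14,0],[18,2],[37,12],[40,10],[46,0]]
[[0,12],[12,2],[14,0],[18,2],[37,12],[40,10],[46,0]]
[[0,12],[12,2],[14,0],[18,2],[37,12],[38,19],[39,12],[40,10],[46,0]]
[[0,12],[12,2],[14,0],[18,2],[37,12],[38,19],[39,12],[40,10],[46,6],[49,0]]
[[0,12],[12,2],[14,0],[18,2],[37,12],[38,19],[39,12],[40,10],[46,6],[49,0]]
[[0,12],[12,2],[14,0],[17,20],[21,2],[37,12],[38,19],[39,12],[40,10],[46,6],[49,0]]
[[0,12],[12,2],[14,0],[17,20],[21,2],[37,12],[38,19],[39,12],[40,10],[46,6],[49,0]]
[[0,12],[12,2],[14,0],[17,20],[21,2],[22,19],[36,2],[37,12],[38,19],[39,12],[40,10],[46,6],[49,0]]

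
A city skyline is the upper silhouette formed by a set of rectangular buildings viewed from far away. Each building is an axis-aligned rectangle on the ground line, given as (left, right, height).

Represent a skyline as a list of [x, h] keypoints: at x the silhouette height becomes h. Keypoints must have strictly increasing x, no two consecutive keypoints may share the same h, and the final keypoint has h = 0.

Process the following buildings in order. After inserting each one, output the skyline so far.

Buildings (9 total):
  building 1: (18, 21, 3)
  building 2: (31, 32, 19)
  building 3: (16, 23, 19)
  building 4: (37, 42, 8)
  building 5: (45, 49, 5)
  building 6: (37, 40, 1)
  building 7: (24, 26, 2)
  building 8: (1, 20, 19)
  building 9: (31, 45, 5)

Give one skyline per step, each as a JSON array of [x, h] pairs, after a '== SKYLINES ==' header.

== SKYLINES ==
[[18,3],[21,0]]
[[18,3],[21,0],[31,19],[32,0]]
[[16,19],[23,0],[31,19],[32,0]]
[[16,19],[23,0],[31,19],[32,0],[37,8],[42,0]]
[[16,19],[23,0],[31,19],[32,0],[37,8],[42,0],[45,5],[49,0]]
[[16,19],[23,0],[31,19],[32,0],[37,8],[42,0],[45,5],[49,0]]
[[16,19],[23,0],[24,2],[26,0],[31,19],[32,0],[37,8],[42,0],[45,5],[49,0]]
[[1,19],[23,0],[24,2],[26,0],[31,19],[32,0],[37,8],[42,0],[45,5],[49,0]]
[[1,19],[23,0],[24,2],[26,0],[31,19],[32,5],[37,8],[42,5],[49,0]]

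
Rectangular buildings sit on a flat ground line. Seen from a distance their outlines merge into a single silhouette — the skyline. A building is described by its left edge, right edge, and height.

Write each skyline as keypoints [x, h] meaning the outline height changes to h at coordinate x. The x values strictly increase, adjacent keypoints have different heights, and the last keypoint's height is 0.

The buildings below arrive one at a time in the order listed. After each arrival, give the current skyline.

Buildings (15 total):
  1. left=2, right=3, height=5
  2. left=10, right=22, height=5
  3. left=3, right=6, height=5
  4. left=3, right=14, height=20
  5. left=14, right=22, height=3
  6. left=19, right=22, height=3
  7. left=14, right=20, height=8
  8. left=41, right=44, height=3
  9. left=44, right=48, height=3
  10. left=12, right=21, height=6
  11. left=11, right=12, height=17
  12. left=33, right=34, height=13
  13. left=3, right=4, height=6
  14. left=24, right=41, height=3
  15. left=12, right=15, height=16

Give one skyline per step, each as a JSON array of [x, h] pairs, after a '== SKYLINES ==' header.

== SKYLINES ==
[[2,5],[3,0]]
[[2,5],[3,0],[10,5],[22,0]]
[[2,5],[6,0],[10,5],[22,0]]
[[2,5],[3,20],[14,5],[22,0]]
[[2,5],[3,20],[14,5],[22,0]]
[[2,5],[3,20],[14,5],[22,0]]
[[2,5],[3,20],[14,8],[20,5],[22,0]]
[[2,5],[3,20],[14,8],[20,5],[22,0],[41,3],[44,0]]
[[2,5],[3,20],[14,8],[20,5],[22,0],[41,3],[48,0]]
[[2,5],[3,20],[14,8],[20,6],[21,5],[22,0],[41,3],[48,0]]
[[2,5],[3,20],[14,8],[20,6],[21,5],[22,0],[41,3],[48,0]]
[[2,5],[3,20],[14,8],[20,6],[21,5],[22,0],[33,13],[34,0],[41,3],[48,0]]
[[2,5],[3,20],[14,8],[20,6],[21,5],[22,0],[33,13],[34,0],[41,3],[48,0]]
[[2,5],[3,20],[14,8],[20,6],[21,5],[22,0],[24,3],[33,13],[34,3],[48,0]]
[[2,5],[3,20],[14,16],[15,8],[20,6],[21,5],[22,0],[24,3],[33,13],[34,3],[48,0]]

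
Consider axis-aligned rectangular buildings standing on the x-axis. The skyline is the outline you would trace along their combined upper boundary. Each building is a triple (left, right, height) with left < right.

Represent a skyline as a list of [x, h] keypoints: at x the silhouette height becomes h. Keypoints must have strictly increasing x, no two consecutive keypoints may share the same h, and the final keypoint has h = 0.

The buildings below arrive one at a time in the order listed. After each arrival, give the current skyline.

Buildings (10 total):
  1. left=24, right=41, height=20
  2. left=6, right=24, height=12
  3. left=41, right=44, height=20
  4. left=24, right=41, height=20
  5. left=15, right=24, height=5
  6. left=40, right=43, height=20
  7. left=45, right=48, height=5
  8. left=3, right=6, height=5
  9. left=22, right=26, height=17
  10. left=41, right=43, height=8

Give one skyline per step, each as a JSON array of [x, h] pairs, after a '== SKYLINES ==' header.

== SKYLINES ==
[[24,20],[41,0]]
[[6,12],[24,20],[41,0]]
[[6,12],[24,20],[44,0]]
[[6,12],[24,20],[44,0]]
[[6,12],[24,20],[44,0]]
[[6,12],[24,20],[44,0]]
[[6,12],[24,20],[44,0],[45,5],[48,0]]
[[3,5],[6,12],[24,20],[44,0],[45,5],[48,0]]
[[3,5],[6,12],[22,17],[24,20],[44,0],[45,5],[48,0]]
[[3,5],[6,12],[22,17],[24,20],[44,0],[45,5],[48,0]]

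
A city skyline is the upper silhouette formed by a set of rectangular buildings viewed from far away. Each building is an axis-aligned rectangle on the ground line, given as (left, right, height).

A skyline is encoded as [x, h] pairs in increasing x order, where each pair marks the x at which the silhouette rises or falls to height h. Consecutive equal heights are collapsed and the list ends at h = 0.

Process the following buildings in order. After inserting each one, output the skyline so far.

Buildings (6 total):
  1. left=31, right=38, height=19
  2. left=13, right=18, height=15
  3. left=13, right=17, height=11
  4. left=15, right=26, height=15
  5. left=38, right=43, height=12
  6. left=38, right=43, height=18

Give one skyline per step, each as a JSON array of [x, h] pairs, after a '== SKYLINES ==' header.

== SKYLINES ==
[[31,19],[38,0]]
[[13,15],[18,0],[31,19],[38,0]]
[[13,15],[18,0],[31,19],[38,0]]
[[13,15],[26,0],[31,19],[38,0]]
[[13,15],[26,0],[31,19],[38,12],[43,0]]
[[13,15],[26,0],[31,19],[38,18],[43,0]]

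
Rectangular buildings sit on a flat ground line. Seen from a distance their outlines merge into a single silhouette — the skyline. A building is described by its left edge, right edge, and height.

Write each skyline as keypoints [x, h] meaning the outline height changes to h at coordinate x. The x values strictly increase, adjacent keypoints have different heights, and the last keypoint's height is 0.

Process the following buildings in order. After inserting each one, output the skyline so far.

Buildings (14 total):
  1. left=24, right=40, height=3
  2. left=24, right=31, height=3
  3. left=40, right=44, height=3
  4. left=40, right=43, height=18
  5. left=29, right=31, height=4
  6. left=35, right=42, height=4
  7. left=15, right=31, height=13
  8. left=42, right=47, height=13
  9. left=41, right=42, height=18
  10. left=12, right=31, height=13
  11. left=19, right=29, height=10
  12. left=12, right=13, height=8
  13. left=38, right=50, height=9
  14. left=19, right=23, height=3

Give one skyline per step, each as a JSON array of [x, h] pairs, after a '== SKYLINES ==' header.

== SKYLINES ==
[[24,3],[40,0]]
[[24,3],[40,0]]
[[24,3],[44,0]]
[[24,3],[40,18],[43,3],[44,0]]
[[24,3],[29,4],[31,3],[40,18],[43,3],[44,0]]
[[24,3],[29,4],[31,3],[35,4],[40,18],[43,3],[44,0]]
[[15,13],[31,3],[35,4],[40,18],[43,3],[44,0]]
[[15,13],[31,3],[35,4],[40,18],[43,13],[47,0]]
[[15,13],[31,3],[35,4],[40,18],[43,13],[47,0]]
[[12,13],[31,3],[35,4],[40,18],[43,13],[47,0]]
[[12,13],[31,3],[35,4],[40,18],[43,13],[47,0]]
[[12,13],[31,3],[35,4],[40,18],[43,13],[47,0]]
[[12,13],[31,3],[35,4],[38,9],[40,18],[43,13],[47,9],[50,0]]
[[12,13],[31,3],[35,4],[38,9],[40,18],[43,13],[47,9],[50,0]]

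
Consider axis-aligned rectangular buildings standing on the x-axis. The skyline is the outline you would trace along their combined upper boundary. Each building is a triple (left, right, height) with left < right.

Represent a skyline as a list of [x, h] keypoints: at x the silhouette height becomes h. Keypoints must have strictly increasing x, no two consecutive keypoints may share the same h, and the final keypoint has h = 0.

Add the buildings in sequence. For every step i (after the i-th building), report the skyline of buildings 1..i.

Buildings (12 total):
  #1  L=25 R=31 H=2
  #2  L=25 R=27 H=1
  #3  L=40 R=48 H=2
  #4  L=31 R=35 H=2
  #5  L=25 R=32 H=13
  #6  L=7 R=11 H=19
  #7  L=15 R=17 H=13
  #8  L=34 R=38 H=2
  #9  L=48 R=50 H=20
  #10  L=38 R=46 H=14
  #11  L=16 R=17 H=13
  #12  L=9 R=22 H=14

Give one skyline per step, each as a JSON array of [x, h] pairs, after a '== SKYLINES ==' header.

== SKYLINES ==
[[25,2],[31,0]]
[[25,2],[31,0]]
[[25,2],[31,0],[40,2],[48,0]]
[[25,2],[35,0],[40,2],[48,0]]
[[25,13],[32,2],[35,0],[40,2],[48,0]]
[[7,19],[11,0],[25,13],[32,2],[35,0],[40,2],[48,0]]
[[7,19],[11,0],[15,13],[17,0],[25,13],[32,2],[35,0],[40,2],[48,0]]
[[7,19],[11,0],[15,13],[17,0],[25,13],[32,2],[38,0],[40,2],[48,0]]
[[7,19],[11,0],[15,13],[17,0],[25,13],[32,2],[38,0],[40,2],[48,20],[50,0]]
[[7,19],[11,0],[15,13],[17,0],[25,13],[32,2],[38,14],[46,2],[48,20],[50,0]]
[[7,19],[11,0],[15,13],[17,0],[25,13],[32,2],[38,14],[46,2],[48,20],[50,0]]
[[7,19],[11,14],[22,0],[25,13],[32,2],[38,14],[46,2],[48,20],[50,0]]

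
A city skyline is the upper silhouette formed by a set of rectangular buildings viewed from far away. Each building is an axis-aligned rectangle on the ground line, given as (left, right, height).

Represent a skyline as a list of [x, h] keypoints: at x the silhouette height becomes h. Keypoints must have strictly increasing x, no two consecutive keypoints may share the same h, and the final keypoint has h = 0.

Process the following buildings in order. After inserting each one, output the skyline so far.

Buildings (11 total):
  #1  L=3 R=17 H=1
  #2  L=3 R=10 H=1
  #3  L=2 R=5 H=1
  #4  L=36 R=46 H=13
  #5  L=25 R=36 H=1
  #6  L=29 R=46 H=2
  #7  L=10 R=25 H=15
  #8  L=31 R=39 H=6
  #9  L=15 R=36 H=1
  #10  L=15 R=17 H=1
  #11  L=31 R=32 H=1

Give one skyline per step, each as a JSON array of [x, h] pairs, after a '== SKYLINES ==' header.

== SKYLINES ==
[[3,1],[17,0]]
[[3,1],[17,0]]
[[2,1],[17,0]]
[[2,1],[17,0],[36,13],[46,0]]
[[2,1],[17,0],[25,1],[36,13],[46,0]]
[[2,1],[17,0],[25,1],[29,2],[36,13],[46,0]]
[[2,1],[10,15],[25,1],[29,2],[36,13],[46,0]]
[[2,1],[10,15],[25,1],[29,2],[31,6],[36,13],[46,0]]
[[2,1],[10,15],[25,1],[29,2],[31,6],[36,13],[46,0]]
[[2,1],[10,15],[25,1],[29,2],[31,6],[36,13],[46,0]]
[[2,1],[10,15],[25,1],[29,2],[31,6],[36,13],[46,0]]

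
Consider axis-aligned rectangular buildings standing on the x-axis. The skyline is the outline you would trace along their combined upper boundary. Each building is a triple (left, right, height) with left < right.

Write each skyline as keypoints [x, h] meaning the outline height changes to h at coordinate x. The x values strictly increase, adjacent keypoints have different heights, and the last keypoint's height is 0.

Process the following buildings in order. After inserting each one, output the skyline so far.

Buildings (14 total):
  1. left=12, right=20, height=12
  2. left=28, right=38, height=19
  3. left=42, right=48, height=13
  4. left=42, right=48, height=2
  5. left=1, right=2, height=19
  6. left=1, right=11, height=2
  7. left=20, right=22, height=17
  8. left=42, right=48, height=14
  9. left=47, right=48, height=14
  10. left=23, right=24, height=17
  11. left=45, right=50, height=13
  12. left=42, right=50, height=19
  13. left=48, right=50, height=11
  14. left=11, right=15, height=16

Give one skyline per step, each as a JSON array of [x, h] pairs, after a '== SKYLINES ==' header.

== SKYLINES ==
[[12,12],[20,0]]
[[12,12],[20,0],[28,19],[38,0]]
[[12,12],[20,0],[28,19],[38,0],[42,13],[48,0]]
[[12,12],[20,0],[28,19],[38,0],[42,13],[48,0]]
[[1,19],[2,0],[12,12],[20,0],[28,19],[38,0],[42,13],[48,0]]
[[1,19],[2,2],[11,0],[12,12],[20,0],[28,19],[38,0],[42,13],[48,0]]
[[1,19],[2,2],[11,0],[12,12],[20,17],[22,0],[28,19],[38,0],[42,13],[48,0]]
[[1,19],[2,2],[11,0],[12,12],[20,17],[22,0],[28,19],[38,0],[42,14],[48,0]]
[[1,19],[2,2],[11,0],[12,12],[20,17],[22,0],[28,19],[38,0],[42,14],[48,0]]
[[1,19],[2,2],[11,0],[12,12],[20,17],[22,0],[23,17],[24,0],[28,19],[38,0],[42,14],[48,0]]
[[1,19],[2,2],[11,0],[12,12],[20,17],[22,0],[23,17],[24,0],[28,19],[38,0],[42,14],[48,13],[50,0]]
[[1,19],[2,2],[11,0],[12,12],[20,17],[22,0],[23,17],[24,0],[28,19],[38,0],[42,19],[50,0]]
[[1,19],[2,2],[11,0],[12,12],[20,17],[22,0],[23,17],[24,0],[28,19],[38,0],[42,19],[50,0]]
[[1,19],[2,2],[11,16],[15,12],[20,17],[22,0],[23,17],[24,0],[28,19],[38,0],[42,19],[50,0]]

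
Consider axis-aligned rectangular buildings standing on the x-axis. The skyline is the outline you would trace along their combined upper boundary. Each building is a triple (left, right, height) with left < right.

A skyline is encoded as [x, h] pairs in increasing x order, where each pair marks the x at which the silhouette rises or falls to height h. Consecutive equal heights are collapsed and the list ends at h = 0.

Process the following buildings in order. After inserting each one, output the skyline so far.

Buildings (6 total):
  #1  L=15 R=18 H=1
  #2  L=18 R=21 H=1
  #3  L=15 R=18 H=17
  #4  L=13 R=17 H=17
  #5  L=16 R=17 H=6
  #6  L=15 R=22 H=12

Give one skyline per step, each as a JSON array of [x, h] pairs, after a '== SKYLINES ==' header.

== SKYLINES ==
[[15,1],[18,0]]
[[15,1],[21,0]]
[[15,17],[18,1],[21,0]]
[[13,17],[18,1],[21,0]]
[[13,17],[18,1],[21,0]]
[[13,17],[18,12],[22,0]]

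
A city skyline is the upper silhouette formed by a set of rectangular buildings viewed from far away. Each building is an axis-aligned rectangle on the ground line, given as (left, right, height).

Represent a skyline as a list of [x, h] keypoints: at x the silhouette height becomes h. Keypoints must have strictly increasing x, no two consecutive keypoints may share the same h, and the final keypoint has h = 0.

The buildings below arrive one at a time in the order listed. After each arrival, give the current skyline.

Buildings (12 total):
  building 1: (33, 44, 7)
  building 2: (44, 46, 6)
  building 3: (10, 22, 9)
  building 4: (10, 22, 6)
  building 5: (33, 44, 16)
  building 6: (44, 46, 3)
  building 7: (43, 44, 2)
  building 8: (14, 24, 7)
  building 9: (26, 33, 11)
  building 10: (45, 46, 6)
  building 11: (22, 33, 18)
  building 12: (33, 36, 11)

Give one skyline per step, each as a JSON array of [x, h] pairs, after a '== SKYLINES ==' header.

== SKYLINES ==
[[33,7],[44,0]]
[[33,7],[44,6],[46,0]]
[[10,9],[22,0],[33,7],[44,6],[46,0]]
[[10,9],[22,0],[33,7],[44,6],[46,0]]
[[10,9],[22,0],[33,16],[44,6],[46,0]]
[[10,9],[22,0],[33,16],[44,6],[46,0]]
[[10,9],[22,0],[33,16],[44,6],[46,0]]
[[10,9],[22,7],[24,0],[33,16],[44,6],[46,0]]
[[10,9],[22,7],[24,0],[26,11],[33,16],[44,6],[46,0]]
[[10,9],[22,7],[24,0],[26,11],[33,16],[44,6],[46,0]]
[[10,9],[22,18],[33,16],[44,6],[46,0]]
[[10,9],[22,18],[33,16],[44,6],[46,0]]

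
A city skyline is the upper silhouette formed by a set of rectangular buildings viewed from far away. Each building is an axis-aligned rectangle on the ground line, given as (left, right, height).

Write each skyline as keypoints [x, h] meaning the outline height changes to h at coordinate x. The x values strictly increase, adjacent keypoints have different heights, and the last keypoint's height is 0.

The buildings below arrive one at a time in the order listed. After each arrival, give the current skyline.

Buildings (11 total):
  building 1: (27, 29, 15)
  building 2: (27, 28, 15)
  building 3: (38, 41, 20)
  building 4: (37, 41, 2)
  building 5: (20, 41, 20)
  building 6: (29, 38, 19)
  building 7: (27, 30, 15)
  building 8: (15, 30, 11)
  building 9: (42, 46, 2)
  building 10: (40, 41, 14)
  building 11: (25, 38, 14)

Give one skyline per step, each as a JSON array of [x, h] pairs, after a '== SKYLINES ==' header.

== SKYLINES ==
[[27,15],[29,0]]
[[27,15],[29,0]]
[[27,15],[29,0],[38,20],[41,0]]
[[27,15],[29,0],[37,2],[38,20],[41,0]]
[[20,20],[41,0]]
[[20,20],[41,0]]
[[20,20],[41,0]]
[[15,11],[20,20],[41,0]]
[[15,11],[20,20],[41,0],[42,2],[46,0]]
[[15,11],[20,20],[41,0],[42,2],[46,0]]
[[15,11],[20,20],[41,0],[42,2],[46,0]]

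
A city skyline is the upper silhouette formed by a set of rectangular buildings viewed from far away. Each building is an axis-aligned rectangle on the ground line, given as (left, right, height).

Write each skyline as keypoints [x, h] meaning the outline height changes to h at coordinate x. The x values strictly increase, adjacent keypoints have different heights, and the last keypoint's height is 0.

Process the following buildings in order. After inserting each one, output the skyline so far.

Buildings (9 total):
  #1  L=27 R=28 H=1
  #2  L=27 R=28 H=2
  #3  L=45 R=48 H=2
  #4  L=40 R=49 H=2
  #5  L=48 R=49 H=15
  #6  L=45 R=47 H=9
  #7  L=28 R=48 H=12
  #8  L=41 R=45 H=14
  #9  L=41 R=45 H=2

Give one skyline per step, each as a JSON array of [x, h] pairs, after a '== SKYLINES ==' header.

== SKYLINES ==
[[27,1],[28,0]]
[[27,2],[28,0]]
[[27,2],[28,0],[45,2],[48,0]]
[[27,2],[28,0],[40,2],[49,0]]
[[27,2],[28,0],[40,2],[48,15],[49,0]]
[[27,2],[28,0],[40,2],[45,9],[47,2],[48,15],[49,0]]
[[27,2],[28,12],[48,15],[49,0]]
[[27,2],[28,12],[41,14],[45,12],[48,15],[49,0]]
[[27,2],[28,12],[41,14],[45,12],[48,15],[49,0]]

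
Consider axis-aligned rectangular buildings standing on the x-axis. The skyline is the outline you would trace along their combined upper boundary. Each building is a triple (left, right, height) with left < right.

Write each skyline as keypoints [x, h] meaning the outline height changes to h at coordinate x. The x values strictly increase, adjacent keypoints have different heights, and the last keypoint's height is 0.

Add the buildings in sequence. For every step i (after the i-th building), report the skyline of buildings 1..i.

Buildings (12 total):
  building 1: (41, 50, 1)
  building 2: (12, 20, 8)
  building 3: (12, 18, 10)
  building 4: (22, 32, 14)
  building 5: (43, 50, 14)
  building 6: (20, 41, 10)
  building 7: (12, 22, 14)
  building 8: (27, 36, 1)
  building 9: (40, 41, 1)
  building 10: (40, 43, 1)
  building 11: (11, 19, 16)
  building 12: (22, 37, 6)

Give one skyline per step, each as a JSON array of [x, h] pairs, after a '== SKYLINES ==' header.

== SKYLINES ==
[[41,1],[50,0]]
[[12,8],[20,0],[41,1],[50,0]]
[[12,10],[18,8],[20,0],[41,1],[50,0]]
[[12,10],[18,8],[20,0],[22,14],[32,0],[41,1],[50,0]]
[[12,10],[18,8],[20,0],[22,14],[32,0],[41,1],[43,14],[50,0]]
[[12,10],[18,8],[20,10],[22,14],[32,10],[41,1],[43,14],[50,0]]
[[12,14],[32,10],[41,1],[43,14],[50,0]]
[[12,14],[32,10],[41,1],[43,14],[50,0]]
[[12,14],[32,10],[41,1],[43,14],[50,0]]
[[12,14],[32,10],[41,1],[43,14],[50,0]]
[[11,16],[19,14],[32,10],[41,1],[43,14],[50,0]]
[[11,16],[19,14],[32,10],[41,1],[43,14],[50,0]]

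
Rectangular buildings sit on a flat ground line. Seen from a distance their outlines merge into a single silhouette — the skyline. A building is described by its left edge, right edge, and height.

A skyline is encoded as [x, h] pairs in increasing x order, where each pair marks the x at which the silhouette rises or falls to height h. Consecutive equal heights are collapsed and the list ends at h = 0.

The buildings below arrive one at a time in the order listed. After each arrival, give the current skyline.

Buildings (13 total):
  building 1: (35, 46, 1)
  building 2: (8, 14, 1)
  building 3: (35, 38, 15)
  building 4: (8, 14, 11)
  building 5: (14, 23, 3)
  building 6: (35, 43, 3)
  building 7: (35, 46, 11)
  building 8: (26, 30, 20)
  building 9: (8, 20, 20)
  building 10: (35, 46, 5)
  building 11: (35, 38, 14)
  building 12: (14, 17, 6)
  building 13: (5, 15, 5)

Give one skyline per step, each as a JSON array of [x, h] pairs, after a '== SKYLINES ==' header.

== SKYLINES ==
[[35,1],[46,0]]
[[8,1],[14,0],[35,1],[46,0]]
[[8,1],[14,0],[35,15],[38,1],[46,0]]
[[8,11],[14,0],[35,15],[38,1],[46,0]]
[[8,11],[14,3],[23,0],[35,15],[38,1],[46,0]]
[[8,11],[14,3],[23,0],[35,15],[38,3],[43,1],[46,0]]
[[8,11],[14,3],[23,0],[35,15],[38,11],[46,0]]
[[8,11],[14,3],[23,0],[26,20],[30,0],[35,15],[38,11],[46,0]]
[[8,20],[20,3],[23,0],[26,20],[30,0],[35,15],[38,11],[46,0]]
[[8,20],[20,3],[23,0],[26,20],[30,0],[35,15],[38,11],[46,0]]
[[8,20],[20,3],[23,0],[26,20],[30,0],[35,15],[38,11],[46,0]]
[[8,20],[20,3],[23,0],[26,20],[30,0],[35,15],[38,11],[46,0]]
[[5,5],[8,20],[20,3],[23,0],[26,20],[30,0],[35,15],[38,11],[46,0]]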